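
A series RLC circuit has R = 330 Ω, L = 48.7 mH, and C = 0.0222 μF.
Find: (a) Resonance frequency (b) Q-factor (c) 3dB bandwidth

Step 1 — Resonance: ω₀ = 1/√(LC) = 1/√(0.0487·2.22e-08) = 3.041e+04 rad/s.
Step 2 — f₀ = ω₀/(2π) = 4840 Hz.
Step 3 — Series Q: Q = ω₀L/R = 3.041e+04·0.0487/330 = 4.488.
Step 4 — Bandwidth: Δω = ω₀/Q = 6776 rad/s; BW = Δω/(2π) = 1078 Hz.

(a) f₀ = 4840 Hz  (b) Q = 4.488  (c) BW = 1078 Hz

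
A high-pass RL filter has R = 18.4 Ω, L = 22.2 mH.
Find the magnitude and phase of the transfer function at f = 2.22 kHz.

Step 1 — Angular frequency: ω = 2π·2220 = 1.395e+04 rad/s.
Step 2 — Transfer function: H(jω) = jωL/(R + jωL).
Step 3 — Numerator jωL = j·309.7; denominator R + jωL = 18.4 + j309.7.
Step 4 — H = 0.9965 + j0.05921.
Step 5 — Magnitude: |H| = 0.9982 (-0.0 dB); phase: φ = 3.4°.

|H| = 0.9982 (-0.0 dB), φ = 3.4°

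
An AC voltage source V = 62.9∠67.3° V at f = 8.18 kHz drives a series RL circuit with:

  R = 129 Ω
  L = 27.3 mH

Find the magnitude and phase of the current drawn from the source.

Step 1 — Angular frequency: ω = 2π·f = 2π·8180 = 5.14e+04 rad/s.
Step 2 — Component impedances:
  R: Z = R = 129 Ω
  L: Z = jωL = j·5.14e+04·0.0273 = 0 + j1403 Ω
Step 3 — Series combination: Z_total = R + L = 129 + j1403 Ω = 1409∠84.7° Ω.
Step 4 — Source phasor: V = 62.9∠67.3° V = 24.27 + j58.03 V.
Step 5 — Ohm's law: I = V / Z_total = (24.27 + j58.03) / (129 + j1403) = 0.04259 - j0.01338 A.
Step 6 — Convert to polar: |I| = 0.04464 A, ∠I = -17.4°.

I = 0.04464∠-17.4° A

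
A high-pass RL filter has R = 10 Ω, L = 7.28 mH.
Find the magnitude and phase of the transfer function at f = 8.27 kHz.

Step 1 — Angular frequency: ω = 2π·8270 = 5.196e+04 rad/s.
Step 2 — Transfer function: H(jω) = jωL/(R + jωL).
Step 3 — Numerator jωL = j·378.3; denominator R + jωL = 10 + j378.3.
Step 4 — H = 0.9993 + j0.02642.
Step 5 — Magnitude: |H| = 0.9997 (-0.0 dB); phase: φ = 1.5°.

|H| = 0.9997 (-0.0 dB), φ = 1.5°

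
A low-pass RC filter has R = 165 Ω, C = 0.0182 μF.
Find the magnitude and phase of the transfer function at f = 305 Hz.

Step 1 — Angular frequency: ω = 2π·305 = 1916 rad/s.
Step 2 — Transfer function: H(jω) = 1/(1 + jωRC).
Step 3 — Denominator: 1 + jωRC = 1 + j·1916·165·1.82e-08 = 1 + j0.005755.
Step 4 — H = 1 - j0.005755.
Step 5 — Magnitude: |H| = 1 (-0.0 dB); phase: φ = -0.3°.

|H| = 1 (-0.0 dB), φ = -0.3°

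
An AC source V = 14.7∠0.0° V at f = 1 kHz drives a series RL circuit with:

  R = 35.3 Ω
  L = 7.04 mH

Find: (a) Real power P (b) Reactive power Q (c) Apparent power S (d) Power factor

Step 1 — Angular frequency: ω = 2π·f = 2π·1000 = 6283 rad/s.
Step 2 — Component impedances:
  R: Z = R = 35.3 Ω
  L: Z = jωL = j·6283·0.00704 = 0 + j44.23 Ω
Step 3 — Series combination: Z_total = R + L = 35.3 + j44.23 Ω = 56.59∠51.4° Ω.
Step 4 — Source phasor: V = 14.7∠0.0° V = 14.7 V.
Step 5 — Current: I = V / Z = 0.162 - j0.203 A = 0.2598∠-51.4° A.
Step 6 — Complex power: S = V·I* = 2.382 + j2.984 VA.
Step 7 — Real power: P = Re(S) = 2.382 W.
Step 8 — Reactive power: Q = Im(S) = 2.984 VAR.
Step 9 — Apparent power: |S| = 3.818 VA.
Step 10 — Power factor: PF = P/|S| = 0.6238 (lagging).

(a) P = 2.382 W  (b) Q = 2.984 VAR  (c) S = 3.818 VA  (d) PF = 0.6238 (lagging)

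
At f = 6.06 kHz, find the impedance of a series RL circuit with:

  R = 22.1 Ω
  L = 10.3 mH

Step 1 — Angular frequency: ω = 2π·f = 2π·6060 = 3.808e+04 rad/s.
Step 2 — Component impedances:
  R: Z = R = 22.1 Ω
  L: Z = jωL = j·3.808e+04·0.0103 = 0 + j392.2 Ω
Step 3 — Series combination: Z_total = R + L = 22.1 + j392.2 Ω = 392.8∠86.8° Ω.

Z = 22.1 + j392.2 Ω = 392.8∠86.8° Ω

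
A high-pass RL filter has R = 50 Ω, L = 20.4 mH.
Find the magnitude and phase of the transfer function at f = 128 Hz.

Step 1 — Angular frequency: ω = 2π·128 = 804.2 rad/s.
Step 2 — Transfer function: H(jω) = jωL/(R + jωL).
Step 3 — Numerator jωL = j·16.41; denominator R + jωL = 50 + j16.41.
Step 4 — H = 0.09721 + j0.2962.
Step 5 — Magnitude: |H| = 0.3118 (-10.1 dB); phase: φ = 71.8°.

|H| = 0.3118 (-10.1 dB), φ = 71.8°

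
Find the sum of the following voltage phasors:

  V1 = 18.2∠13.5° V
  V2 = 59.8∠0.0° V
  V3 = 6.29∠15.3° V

Step 1 — Convert each phasor to rectangular form:
  V1 = 18.2·(cos(13.5°) + j·sin(13.5°)) = 17.7 + j4.249 V
  V2 = 59.8·(cos(0.0°) + j·sin(0.0°)) = 59.8 V
  V3 = 6.29·(cos(15.3°) + j·sin(15.3°)) = 6.067 + j1.66 V
Step 2 — Sum components: V_total = 83.56 + j5.908 V.
Step 3 — Convert to polar: |V_total| = 83.77 V, ∠V_total = 4.0°.

V_total = 83.77∠4.0° V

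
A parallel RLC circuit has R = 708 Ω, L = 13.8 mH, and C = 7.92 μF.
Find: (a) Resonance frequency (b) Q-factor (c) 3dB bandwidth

Step 1 — Resonance: ω₀ = 1/√(LC) = 1/√(0.0138·7.92e-06) = 3025 rad/s.
Step 2 — f₀ = ω₀/(2π) = 481.4 Hz.
Step 3 — Parallel Q: Q = R/(ω₀L) = 708/(3025·0.0138) = 16.96.
Step 4 — Bandwidth: Δω = ω₀/Q = 178.3 rad/s; BW = Δω/(2π) = 28.38 Hz.

(a) f₀ = 481.4 Hz  (b) Q = 16.96  (c) BW = 28.38 Hz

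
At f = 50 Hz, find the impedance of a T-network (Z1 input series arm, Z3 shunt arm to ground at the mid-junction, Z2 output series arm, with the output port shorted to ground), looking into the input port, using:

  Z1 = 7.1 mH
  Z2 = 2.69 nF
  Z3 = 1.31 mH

Step 1 — Angular frequency: ω = 2π·f = 2π·50 = 314.2 rad/s.
Step 2 — Component impedances:
  Z1: Z = jωL = j·314.2·0.0071 = 0 + j2.231 Ω
  Z2: Z = 1/(jωC) = -j/(ω·C) = 0 - j1.183e+06 Ω
  Z3: Z = jωL = j·314.2·0.00131 = 0 + j0.4115 Ω
Step 3 — With the output port shorted to ground, the output series arm Z2 runs from the junction to ground; the shunt arm Z3 also runs from the junction to ground. They appear in parallel: Z3 || Z2 = 0 + j0.4115 Ω.
Step 4 — Series with input arm Z1: Z_in = Z1 + (Z3 || Z2) = 0 + j2.642 Ω = 2.642∠90.0° Ω.

Z = 0 + j2.642 Ω = 2.642∠90.0° Ω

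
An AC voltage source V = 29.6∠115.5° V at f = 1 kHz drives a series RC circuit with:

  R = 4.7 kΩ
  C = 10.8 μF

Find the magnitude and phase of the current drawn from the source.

Step 1 — Angular frequency: ω = 2π·f = 2π·1000 = 6283 rad/s.
Step 2 — Component impedances:
  R: Z = R = 4700 Ω
  C: Z = 1/(jωC) = -j/(ω·C) = 0 - j14.74 Ω
Step 3 — Series combination: Z_total = R + C = 4700 - j14.74 Ω = 4700∠-0.2° Ω.
Step 4 — Source phasor: V = 29.6∠115.5° V = -12.74 + j26.72 V.
Step 5 — Ohm's law: I = V / Z_total = (-12.74 + j26.72) / (4700 - j14.74) = -0.002729 + j0.005676 A.
Step 6 — Convert to polar: |I| = 0.006298 A, ∠I = 115.7°.

I = 0.006298∠115.7° A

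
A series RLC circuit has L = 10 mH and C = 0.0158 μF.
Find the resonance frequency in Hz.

Step 1 — Resonance condition Im(Z)=0 gives ω₀ = 1/√(LC).
Step 2 — ω₀ = 1/√(0.01·1.58e-08) = 7.956e+04 rad/s.
Step 3 — f₀ = ω₀/(2π) = 1.266e+04 Hz.

f₀ = 1.266e+04 Hz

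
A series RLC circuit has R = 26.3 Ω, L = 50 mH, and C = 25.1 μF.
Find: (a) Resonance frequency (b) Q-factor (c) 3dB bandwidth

Step 1 — Resonance: ω₀ = 1/√(LC) = 1/√(0.05·2.51e-05) = 892.6 rad/s.
Step 2 — f₀ = ω₀/(2π) = 142.1 Hz.
Step 3 — Series Q: Q = ω₀L/R = 892.6·0.05/26.3 = 1.697.
Step 4 — Bandwidth: Δω = ω₀/Q = 526 rad/s; BW = Δω/(2π) = 83.72 Hz.

(a) f₀ = 142.1 Hz  (b) Q = 1.697  (c) BW = 83.72 Hz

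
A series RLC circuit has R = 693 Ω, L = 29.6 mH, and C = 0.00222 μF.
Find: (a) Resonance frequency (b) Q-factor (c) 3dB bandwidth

Step 1 — Resonance: ω₀ = 1/√(LC) = 1/√(0.0296·2.22e-09) = 1.234e+05 rad/s.
Step 2 — f₀ = ω₀/(2π) = 1.963e+04 Hz.
Step 3 — Series Q: Q = ω₀L/R = 1.234e+05·0.0296/693 = 5.269.
Step 4 — Bandwidth: Δω = ω₀/Q = 2.341e+04 rad/s; BW = Δω/(2π) = 3726 Hz.

(a) f₀ = 1.963e+04 Hz  (b) Q = 5.269  (c) BW = 3726 Hz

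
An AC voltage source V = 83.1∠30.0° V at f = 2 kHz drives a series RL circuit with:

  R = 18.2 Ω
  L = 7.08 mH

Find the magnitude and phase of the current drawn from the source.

Step 1 — Angular frequency: ω = 2π·f = 2π·2000 = 1.257e+04 rad/s.
Step 2 — Component impedances:
  R: Z = R = 18.2 Ω
  L: Z = jωL = j·1.257e+04·0.00708 = 0 + j88.97 Ω
Step 3 — Series combination: Z_total = R + L = 18.2 + j88.97 Ω = 90.81∠78.4° Ω.
Step 4 — Source phasor: V = 83.1∠30.0° V = 71.97 + j41.55 V.
Step 5 — Ohm's law: I = V / Z_total = (71.97 + j41.55) / (18.2 + j88.97) = 0.6071 - j0.6847 A.
Step 6 — Convert to polar: |I| = 0.9151 A, ∠I = -48.4°.

I = 0.9151∠-48.4° A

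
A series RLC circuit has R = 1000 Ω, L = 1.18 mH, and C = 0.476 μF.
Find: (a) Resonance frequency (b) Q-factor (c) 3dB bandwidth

Step 1 — Resonance: ω₀ = 1/√(LC) = 1/√(0.00118·4.76e-07) = 4.219e+04 rad/s.
Step 2 — f₀ = ω₀/(2π) = 6715 Hz.
Step 3 — Series Q: Q = ω₀L/R = 4.219e+04·0.00118/1000 = 0.04979.
Step 4 — Bandwidth: Δω = ω₀/Q = 8.475e+05 rad/s; BW = Δω/(2π) = 1.349e+05 Hz.

(a) f₀ = 6715 Hz  (b) Q = 0.04979  (c) BW = 1.349e+05 Hz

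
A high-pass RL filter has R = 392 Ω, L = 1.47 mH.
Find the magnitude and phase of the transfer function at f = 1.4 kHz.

Step 1 — Angular frequency: ω = 2π·1400 = 8796 rad/s.
Step 2 — Transfer function: H(jω) = jωL/(R + jωL).
Step 3 — Numerator jωL = j·12.93; denominator R + jωL = 392 + j12.93.
Step 4 — H = 0.001087 + j0.03295.
Step 5 — Magnitude: |H| = 0.03297 (-29.6 dB); phase: φ = 88.1°.

|H| = 0.03297 (-29.6 dB), φ = 88.1°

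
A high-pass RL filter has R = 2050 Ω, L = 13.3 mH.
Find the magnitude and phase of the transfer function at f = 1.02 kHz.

Step 1 — Angular frequency: ω = 2π·1020 = 6409 rad/s.
Step 2 — Transfer function: H(jω) = jωL/(R + jωL).
Step 3 — Numerator jωL = j·85.24; denominator R + jωL = 2050 + j85.24.
Step 4 — H = 0.001726 + j0.04151.
Step 5 — Magnitude: |H| = 0.04154 (-27.6 dB); phase: φ = 87.6°.

|H| = 0.04154 (-27.6 dB), φ = 87.6°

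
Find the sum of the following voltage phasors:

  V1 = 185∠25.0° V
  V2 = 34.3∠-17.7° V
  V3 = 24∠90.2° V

Step 1 — Convert each phasor to rectangular form:
  V1 = 185·(cos(25.0°) + j·sin(25.0°)) = 167.7 + j78.18 V
  V2 = 34.3·(cos(-17.7°) + j·sin(-17.7°)) = 32.68 - j10.43 V
  V3 = 24·(cos(90.2°) + j·sin(90.2°)) = -0.08378 + j24 V
Step 2 — Sum components: V_total = 200.3 + j91.76 V.
Step 3 — Convert to polar: |V_total| = 220.3 V, ∠V_total = 24.6°.

V_total = 220.3∠24.6° V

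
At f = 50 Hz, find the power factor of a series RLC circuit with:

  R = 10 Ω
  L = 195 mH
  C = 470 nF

Step 1 — Angular frequency: ω = 2π·f = 2π·50 = 314.2 rad/s.
Step 2 — Component impedances:
  R: Z = R = 10 Ω
  L: Z = jωL = j·314.2·0.195 = 0 + j61.26 Ω
  C: Z = 1/(jωC) = -j/(ω·C) = 0 - j6773 Ω
Step 3 — Series combination: Z_total = R + L + C = 10 - j6711 Ω = 6711∠-89.9° Ω.
Step 4 — Power factor: PF = cos(φ) = Re(Z)/|Z| = 10/6711 = 0.00149.
Step 5 — Type: Im(Z) = -6711 ⇒ leading (phase φ = -89.9°).

PF = 0.00149 (leading, φ = -89.9°)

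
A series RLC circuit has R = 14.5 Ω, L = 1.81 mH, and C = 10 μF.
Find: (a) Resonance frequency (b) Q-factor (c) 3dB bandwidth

Step 1 — Resonance condition Im(Z)=0 gives ω₀ = 1/√(LC).
Step 2 — ω₀ = 1/√(0.00181·1e-05) = 7433 rad/s.
Step 3 — f₀ = ω₀/(2π) = 1183 Hz.
Step 4 — Series Q: Q = ω₀L/R = 7433·0.00181/14.5 = 0.9278.
Step 5 — 3dB bandwidth: Δω = ω₀/Q = 8011 rad/s; BW = Δω/(2π) = 1275 Hz.

(a) f₀ = 1183 Hz  (b) Q = 0.9278  (c) BW = 1275 Hz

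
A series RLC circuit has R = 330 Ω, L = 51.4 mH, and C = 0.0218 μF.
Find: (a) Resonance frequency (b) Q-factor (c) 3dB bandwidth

Step 1 — Resonance: ω₀ = 1/√(LC) = 1/√(0.0514·2.18e-08) = 2.987e+04 rad/s.
Step 2 — f₀ = ω₀/(2π) = 4755 Hz.
Step 3 — Series Q: Q = ω₀L/R = 2.987e+04·0.0514/330 = 4.653.
Step 4 — Bandwidth: Δω = ω₀/Q = 6420 rad/s; BW = Δω/(2π) = 1022 Hz.

(a) f₀ = 4755 Hz  (b) Q = 4.653  (c) BW = 1022 Hz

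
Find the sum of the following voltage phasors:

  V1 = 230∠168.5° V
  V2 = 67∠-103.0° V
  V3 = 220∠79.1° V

Step 1 — Convert each phasor to rectangular form:
  V1 = 230·(cos(168.5°) + j·sin(168.5°)) = -225.4 + j45.85 V
  V2 = 67·(cos(-103.0°) + j·sin(-103.0°)) = -15.07 - j65.28 V
  V3 = 220·(cos(79.1°) + j·sin(79.1°)) = 41.6 + j216 V
Step 2 — Sum components: V_total = -198.9 + j196.6 V.
Step 3 — Convert to polar: |V_total| = 279.6 V, ∠V_total = 135.3°.

V_total = 279.6∠135.3° V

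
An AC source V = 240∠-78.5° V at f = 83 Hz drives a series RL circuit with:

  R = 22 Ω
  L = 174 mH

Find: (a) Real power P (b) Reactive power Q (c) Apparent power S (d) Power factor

Step 1 — Angular frequency: ω = 2π·f = 2π·83 = 521.5 rad/s.
Step 2 — Component impedances:
  R: Z = R = 22 Ω
  L: Z = jωL = j·521.5·0.174 = 0 + j90.74 Ω
Step 3 — Series combination: Z_total = R + L = 22 + j90.74 Ω = 93.37∠76.4° Ω.
Step 4 — Source phasor: V = 240∠-78.5° V = 47.85 - j235.2 V.
Step 5 — Current: I = V / Z = -2.327 - j1.092 A = 2.57∠-154.9° A.
Step 6 — Complex power: S = V·I* = 145.4 + j599.5 VA.
Step 7 — Real power: P = Re(S) = 145.4 W.
Step 8 — Reactive power: Q = Im(S) = 599.5 VAR.
Step 9 — Apparent power: |S| = 616.9 VA.
Step 10 — Power factor: PF = P/|S| = 0.2356 (lagging).

(a) P = 145.4 W  (b) Q = 599.5 VAR  (c) S = 616.9 VA  (d) PF = 0.2356 (lagging)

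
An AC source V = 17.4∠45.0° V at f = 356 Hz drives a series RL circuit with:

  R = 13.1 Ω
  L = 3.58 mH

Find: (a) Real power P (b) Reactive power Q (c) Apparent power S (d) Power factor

Step 1 — Angular frequency: ω = 2π·f = 2π·356 = 2237 rad/s.
Step 2 — Component impedances:
  R: Z = R = 13.1 Ω
  L: Z = jωL = j·2237·0.00358 = 0 + j8.008 Ω
Step 3 — Series combination: Z_total = R + L = 13.1 + j8.008 Ω = 15.35∠31.4° Ω.
Step 4 — Source phasor: V = 17.4∠45.0° V = 12.3 + j12.3 V.
Step 5 — Current: I = V / Z = 1.102 + j0.2658 A = 1.133∠13.6° A.
Step 6 — Complex power: S = V·I* = 16.82 + j10.28 VA.
Step 7 — Real power: P = Re(S) = 16.82 W.
Step 8 — Reactive power: Q = Im(S) = 10.28 VAR.
Step 9 — Apparent power: |S| = 19.72 VA.
Step 10 — Power factor: PF = P/|S| = 0.8532 (lagging).

(a) P = 16.82 W  (b) Q = 10.28 VAR  (c) S = 19.72 VA  (d) PF = 0.8532 (lagging)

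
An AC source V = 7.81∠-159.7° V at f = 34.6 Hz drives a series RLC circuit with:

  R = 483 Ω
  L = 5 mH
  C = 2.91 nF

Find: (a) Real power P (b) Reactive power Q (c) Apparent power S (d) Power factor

Step 1 — Angular frequency: ω = 2π·f = 2π·34.6 = 217.4 rad/s.
Step 2 — Component impedances:
  R: Z = R = 483 Ω
  L: Z = jωL = j·217.4·0.005 = 0 + j1.087 Ω
  C: Z = 1/(jωC) = -j/(ω·C) = 0 - j1.581e+06 Ω
Step 3 — Series combination: Z_total = R + L + C = 483 - j1.581e+06 Ω = 1.581e+06∠-90.0° Ω.
Step 4 — Source phasor: V = 7.81∠-159.7° V = -7.325 - j2.71 V.
Step 5 — Current: I = V / Z = 1.713e-06 - j4.634e-06 A = 4.941e-06∠-69.7° A.
Step 6 — Complex power: S = V·I* = 1.179e-08 - j3.859e-05 VA.
Step 7 — Real power: P = Re(S) = 1.179e-08 W.
Step 8 — Reactive power: Q = Im(S) = -3.859e-05 VAR.
Step 9 — Apparent power: |S| = 3.859e-05 VA.
Step 10 — Power factor: PF = P/|S| = 0.0003056 (leading).

(a) P = 1.179e-08 W  (b) Q = -3.859e-05 VAR  (c) S = 3.859e-05 VA  (d) PF = 0.0003056 (leading)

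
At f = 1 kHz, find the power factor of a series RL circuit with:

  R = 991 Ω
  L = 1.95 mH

Step 1 — Angular frequency: ω = 2π·f = 2π·1000 = 6283 rad/s.
Step 2 — Component impedances:
  R: Z = R = 991 Ω
  L: Z = jωL = j·6283·0.00195 = 0 + j12.25 Ω
Step 3 — Series combination: Z_total = R + L = 991 + j12.25 Ω = 991.1∠0.7° Ω.
Step 4 — Power factor: PF = cos(φ) = Re(Z)/|Z| = 991/991.1 = 0.9999.
Step 5 — Type: Im(Z) = 12.25 ⇒ lagging (phase φ = 0.7°).

PF = 0.9999 (lagging, φ = 0.7°)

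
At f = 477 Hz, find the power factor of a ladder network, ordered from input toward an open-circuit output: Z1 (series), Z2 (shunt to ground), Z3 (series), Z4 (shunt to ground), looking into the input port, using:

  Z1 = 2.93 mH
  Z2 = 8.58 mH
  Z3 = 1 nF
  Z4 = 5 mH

Step 1 — Angular frequency: ω = 2π·f = 2π·477 = 2997 rad/s.
Step 2 — Component impedances:
  Z1: Z = jωL = j·2997·0.00293 = 0 + j8.781 Ω
  Z2: Z = jωL = j·2997·0.00858 = 0 + j25.71 Ω
  Z3: Z = 1/(jωC) = -j/(ω·C) = 0 - j3.337e+05 Ω
  Z4: Z = jωL = j·2997·0.005 = 0 + j14.99 Ω
Step 3 — Ladder network (open output): work backward from the far end, alternating series and parallel combinations. Z_in = 0 + j34.5 Ω = 34.5∠90.0° Ω.
Step 4 — Power factor: PF = cos(φ) = Re(Z)/|Z| = 0/34.5 = 0.
Step 5 — Type: Im(Z) = 34.5 ⇒ lagging (phase φ = 90.0°).

PF = 0 (lagging, φ = 90.0°)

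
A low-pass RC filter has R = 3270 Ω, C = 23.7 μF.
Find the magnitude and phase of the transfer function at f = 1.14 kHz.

Step 1 — Angular frequency: ω = 2π·1140 = 7163 rad/s.
Step 2 — Transfer function: H(jω) = 1/(1 + jωRC).
Step 3 — Denominator: 1 + jωRC = 1 + j·7163·3270·2.37e-05 = 1 + j555.1.
Step 4 — H = 3.245e-06 - j0.001801.
Step 5 — Magnitude: |H| = 0.001801 (-54.9 dB); phase: φ = -89.9°.

|H| = 0.001801 (-54.9 dB), φ = -89.9°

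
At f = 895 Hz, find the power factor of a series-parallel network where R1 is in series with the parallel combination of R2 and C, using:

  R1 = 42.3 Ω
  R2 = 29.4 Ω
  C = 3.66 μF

Step 1 — Angular frequency: ω = 2π·f = 2π·895 = 5623 rad/s.
Step 2 — Component impedances:
  R1: Z = R = 42.3 Ω
  R2: Z = R = 29.4 Ω
  C: Z = 1/(jωC) = -j/(ω·C) = 0 - j48.59 Ω
Step 3 — Parallel branch: R2 || C = 1/(1/R2 + 1/C) = 21.52 - j13.02 Ω.
Step 4 — Series with R1: Z_total = R1 + (R2 || C) = 63.82 - j13.02 Ω = 65.14∠-11.5° Ω.
Step 5 — Power factor: PF = cos(φ) = Re(Z)/|Z| = 63.82/65.135 = 0.9798.
Step 6 — Type: Im(Z) = -13.02 ⇒ leading (phase φ = -11.5°).

PF = 0.9798 (leading, φ = -11.5°)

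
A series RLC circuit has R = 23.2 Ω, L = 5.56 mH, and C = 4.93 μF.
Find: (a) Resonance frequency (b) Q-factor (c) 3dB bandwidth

Step 1 — Resonance condition Im(Z)=0 gives ω₀ = 1/√(LC).
Step 2 — ω₀ = 1/√(0.00556·4.93e-06) = 6040 rad/s.
Step 3 — f₀ = ω₀/(2π) = 961.3 Hz.
Step 4 — Series Q: Q = ω₀L/R = 6040·0.00556/23.2 = 1.448.
Step 5 — 3dB bandwidth: Δω = ω₀/Q = 4173 rad/s; BW = Δω/(2π) = 664.1 Hz.

(a) f₀ = 961.3 Hz  (b) Q = 1.448  (c) BW = 664.1 Hz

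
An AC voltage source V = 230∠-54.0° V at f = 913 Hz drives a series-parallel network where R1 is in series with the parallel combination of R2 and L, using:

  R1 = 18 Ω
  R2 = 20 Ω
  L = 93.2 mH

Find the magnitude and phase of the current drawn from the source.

Step 1 — Angular frequency: ω = 2π·f = 2π·913 = 5737 rad/s.
Step 2 — Component impedances:
  R1: Z = R = 18 Ω
  R2: Z = R = 20 Ω
  L: Z = jωL = j·5737·0.0932 = 0 + j534.6 Ω
Step 3 — Parallel branch: R2 || L = 1/(1/R2 + 1/L) = 19.97 + j0.7471 Ω.
Step 4 — Series with R1: Z_total = R1 + (R2 || L) = 37.97 + j0.7471 Ω = 37.98∠1.1° Ω.
Step 5 — Source phasor: V = 230∠-54.0° V = 135.2 - j186.1 V.
Step 6 — Ohm's law: I = V / Z_total = (135.2 - j186.1) / (37.97 + j0.7471) = 3.463 - j4.968 A.
Step 7 — Convert to polar: |I| = 6.056 A, ∠I = -55.1°.

I = 6.056∠-55.1° A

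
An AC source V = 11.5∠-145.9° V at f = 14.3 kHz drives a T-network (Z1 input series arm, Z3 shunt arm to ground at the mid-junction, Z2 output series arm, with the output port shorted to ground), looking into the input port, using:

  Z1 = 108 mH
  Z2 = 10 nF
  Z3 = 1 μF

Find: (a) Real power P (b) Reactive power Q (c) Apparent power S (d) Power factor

Step 1 — Angular frequency: ω = 2π·f = 2π·1.43e+04 = 8.985e+04 rad/s.
Step 2 — Component impedances:
  Z1: Z = jωL = j·8.985e+04·0.108 = 0 + j9704 Ω
  Z2: Z = 1/(jωC) = -j/(ω·C) = 0 - j1113 Ω
  Z3: Z = 1/(jωC) = -j/(ω·C) = 0 - j11.13 Ω
Step 3 — With the output port shorted to ground, the output series arm Z2 runs from the junction to ground; the shunt arm Z3 also runs from the junction to ground. They appear in parallel: Z3 || Z2 = 0 - j11.02 Ω.
Step 4 — Series with input arm Z1: Z_in = Z1 + (Z3 || Z2) = 0 + j9693 Ω = 9693∠90.0° Ω.
Step 5 — Source phasor: V = 11.5∠-145.9° V = -9.523 - j6.447 V.
Step 6 — Current: I = V / Z = -0.0006652 + j0.0009825 A = 0.001186∠124.1° A.
Step 7 — Complex power: S = V·I* = 0 + j0.01364 VA.
Step 8 — Real power: P = Re(S) = 0 W.
Step 9 — Reactive power: Q = Im(S) = 0.01364 VAR.
Step 10 — Apparent power: |S| = 0.01364 VA.
Step 11 — Power factor: PF = P/|S| = 0 (lagging).

(a) P = 0 W  (b) Q = 0.01364 VAR  (c) S = 0.01364 VA  (d) PF = 0 (lagging)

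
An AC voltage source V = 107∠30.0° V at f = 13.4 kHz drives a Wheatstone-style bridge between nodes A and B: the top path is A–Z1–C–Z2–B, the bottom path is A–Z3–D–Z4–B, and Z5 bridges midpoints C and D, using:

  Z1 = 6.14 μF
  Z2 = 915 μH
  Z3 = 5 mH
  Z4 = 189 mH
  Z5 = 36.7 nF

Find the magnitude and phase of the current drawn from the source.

Step 1 — Angular frequency: ω = 2π·f = 2π·1.34e+04 = 8.419e+04 rad/s.
Step 2 — Component impedances:
  Z1: Z = 1/(jωC) = -j/(ω·C) = 0 - j1.934 Ω
  Z2: Z = jωL = j·8.419e+04·0.000915 = 0 + j77.04 Ω
  Z3: Z = jωL = j·8.419e+04·0.005 = 0 + j421 Ω
  Z4: Z = jωL = j·8.419e+04·0.189 = 0 + j1.591e+04 Ω
  Z5: Z = 1/(jωC) = -j/(ω·C) = 0 - j323.6 Ω
Step 3 — Bridge requires nodal analysis (the Z5 bridge couples midpoints C and D, so the two paths cannot be reduced to a simple series/parallel combination). Setting node B to ground and injecting 1 A at node A, the 3-node admittance system at A, C, D solves to V_A = Z_AB = 0 + j74.58 Ω = 74.58∠90.0° Ω.
Step 4 — Source phasor: V = 107∠30.0° V = 92.66 + j53.5 V.
Step 5 — Ohm's law: I = V / Z_total = (92.66 + j53.5) / (0 + j74.58) = 0.7173 - j1.242 A.
Step 6 — Convert to polar: |I| = 1.435 A, ∠I = -60.0°.

I = 1.435∠-60.0° A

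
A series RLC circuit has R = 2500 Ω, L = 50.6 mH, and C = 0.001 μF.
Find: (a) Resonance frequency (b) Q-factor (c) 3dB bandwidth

Step 1 — Resonance: ω₀ = 1/√(LC) = 1/√(0.0506·1e-09) = 1.406e+05 rad/s.
Step 2 — f₀ = ω₀/(2π) = 2.237e+04 Hz.
Step 3 — Series Q: Q = ω₀L/R = 1.406e+05·0.0506/2500 = 2.845.
Step 4 — Bandwidth: Δω = ω₀/Q = 4.941e+04 rad/s; BW = Δω/(2π) = 7863 Hz.

(a) f₀ = 2.237e+04 Hz  (b) Q = 2.845  (c) BW = 7863 Hz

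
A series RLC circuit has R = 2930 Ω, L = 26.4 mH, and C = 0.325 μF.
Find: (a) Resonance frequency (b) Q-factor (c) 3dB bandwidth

Step 1 — Resonance: ω₀ = 1/√(LC) = 1/√(0.0264·3.25e-07) = 1.08e+04 rad/s.
Step 2 — f₀ = ω₀/(2π) = 1718 Hz.
Step 3 — Series Q: Q = ω₀L/R = 1.08e+04·0.0264/2930 = 0.09727.
Step 4 — Bandwidth: Δω = ω₀/Q = 1.11e+05 rad/s; BW = Δω/(2π) = 1.766e+04 Hz.

(a) f₀ = 1718 Hz  (b) Q = 0.09727  (c) BW = 1.766e+04 Hz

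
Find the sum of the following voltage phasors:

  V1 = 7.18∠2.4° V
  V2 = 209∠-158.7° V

Step 1 — Convert each phasor to rectangular form:
  V1 = 7.18·(cos(2.4°) + j·sin(2.4°)) = 7.174 + j0.3007 V
  V2 = 209·(cos(-158.7°) + j·sin(-158.7°)) = -194.7 - j75.92 V
Step 2 — Sum components: V_total = -187.5 - j75.62 V.
Step 3 — Convert to polar: |V_total| = 202.2 V, ∠V_total = -158.0°.

V_total = 202.2∠-158.0° V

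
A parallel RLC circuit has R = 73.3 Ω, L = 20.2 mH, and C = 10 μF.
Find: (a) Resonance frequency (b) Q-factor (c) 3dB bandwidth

Step 1 — Resonance: ω₀ = 1/√(LC) = 1/√(0.0202·1e-05) = 2225 rad/s.
Step 2 — f₀ = ω₀/(2π) = 354.1 Hz.
Step 3 — Parallel Q: Q = R/(ω₀L) = 73.3/(2225·0.0202) = 1.631.
Step 4 — Bandwidth: Δω = ω₀/Q = 1364 rad/s; BW = Δω/(2π) = 217.1 Hz.

(a) f₀ = 354.1 Hz  (b) Q = 1.631  (c) BW = 217.1 Hz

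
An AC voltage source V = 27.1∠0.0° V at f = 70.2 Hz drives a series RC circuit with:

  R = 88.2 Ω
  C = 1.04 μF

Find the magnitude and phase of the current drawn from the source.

Step 1 — Angular frequency: ω = 2π·f = 2π·70.2 = 441.1 rad/s.
Step 2 — Component impedances:
  R: Z = R = 88.2 Ω
  C: Z = 1/(jωC) = -j/(ω·C) = 0 - j2180 Ω
Step 3 — Series combination: Z_total = R + C = 88.2 - j2180 Ω = 2182∠-87.7° Ω.
Step 4 — Source phasor: V = 27.1∠0.0° V = 27.1 V.
Step 5 — Ohm's law: I = V / Z_total = (27.1) / (88.2 - j2180) = 0.0005021 + j0.01241 A.
Step 6 — Convert to polar: |I| = 0.01242 A, ∠I = 87.7°.

I = 0.01242∠87.7° A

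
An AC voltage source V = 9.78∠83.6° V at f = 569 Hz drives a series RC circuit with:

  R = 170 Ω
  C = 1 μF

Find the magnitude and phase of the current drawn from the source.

Step 1 — Angular frequency: ω = 2π·f = 2π·569 = 3575 rad/s.
Step 2 — Component impedances:
  R: Z = R = 170 Ω
  C: Z = 1/(jωC) = -j/(ω·C) = 0 - j279.7 Ω
Step 3 — Series combination: Z_total = R + C = 170 - j279.7 Ω = 327.3∠-58.7° Ω.
Step 4 — Source phasor: V = 9.78∠83.6° V = 1.09 + j9.719 V.
Step 5 — Ohm's law: I = V / Z_total = (1.09 + j9.719) / (170 - j279.7) = -0.02364 + j0.01827 A.
Step 6 — Convert to polar: |I| = 0.02988 A, ∠I = 142.3°.

I = 0.02988∠142.3° A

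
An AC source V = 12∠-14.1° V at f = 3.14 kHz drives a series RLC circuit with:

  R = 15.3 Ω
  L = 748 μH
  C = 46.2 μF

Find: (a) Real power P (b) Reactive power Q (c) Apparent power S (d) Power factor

Step 1 — Angular frequency: ω = 2π·f = 2π·3140 = 1.973e+04 rad/s.
Step 2 — Component impedances:
  R: Z = R = 15.3 Ω
  L: Z = jωL = j·1.973e+04·0.000748 = 0 + j14.76 Ω
  C: Z = 1/(jωC) = -j/(ω·C) = 0 - j1.097 Ω
Step 3 — Series combination: Z_total = R + L + C = 15.3 + j13.66 Ω = 20.51∠41.8° Ω.
Step 4 — Source phasor: V = 12∠-14.1° V = 11.64 - j2.923 V.
Step 5 — Current: I = V / Z = 0.3283 - j0.4842 A = 0.5851∠-55.9° A.
Step 6 — Complex power: S = V·I* = 5.237 + j4.676 VA.
Step 7 — Real power: P = Re(S) = 5.237 W.
Step 8 — Reactive power: Q = Im(S) = 4.676 VAR.
Step 9 — Apparent power: |S| = 7.021 VA.
Step 10 — Power factor: PF = P/|S| = 0.7459 (lagging).

(a) P = 5.237 W  (b) Q = 4.676 VAR  (c) S = 7.021 VA  (d) PF = 0.7459 (lagging)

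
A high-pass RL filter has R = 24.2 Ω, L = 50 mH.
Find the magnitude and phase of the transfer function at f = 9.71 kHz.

Step 1 — Angular frequency: ω = 2π·9710 = 6.101e+04 rad/s.
Step 2 — Transfer function: H(jω) = jωL/(R + jωL).
Step 3 — Numerator jωL = j·3050; denominator R + jωL = 24.2 + j3050.
Step 4 — H = 0.9999 + j0.007933.
Step 5 — Magnitude: |H| = 1 (-0.0 dB); phase: φ = 0.5°.

|H| = 1 (-0.0 dB), φ = 0.5°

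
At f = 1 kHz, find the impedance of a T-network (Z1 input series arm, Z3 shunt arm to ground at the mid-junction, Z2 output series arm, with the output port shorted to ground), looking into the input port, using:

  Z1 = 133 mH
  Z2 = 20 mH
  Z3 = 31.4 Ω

Step 1 — Angular frequency: ω = 2π·f = 2π·1000 = 6283 rad/s.
Step 2 — Component impedances:
  Z1: Z = jωL = j·6283·0.133 = 0 + j835.7 Ω
  Z2: Z = jωL = j·6283·0.02 = 0 + j125.7 Ω
  Z3: Z = R = 31.4 Ω
Step 3 — With the output port shorted to ground, the output series arm Z2 runs from the junction to ground; the shunt arm Z3 also runs from the junction to ground. They appear in parallel: Z3 || Z2 = 29.55 + j7.385 Ω.
Step 4 — Series with input arm Z1: Z_in = Z1 + (Z3 || Z2) = 29.55 + j843 Ω = 843.6∠88.0° Ω.

Z = 29.55 + j843 Ω = 843.6∠88.0° Ω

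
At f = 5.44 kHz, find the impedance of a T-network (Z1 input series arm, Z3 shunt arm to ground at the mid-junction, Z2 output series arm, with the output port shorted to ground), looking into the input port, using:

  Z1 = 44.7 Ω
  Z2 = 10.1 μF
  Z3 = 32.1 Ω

Step 1 — Angular frequency: ω = 2π·f = 2π·5440 = 3.418e+04 rad/s.
Step 2 — Component impedances:
  Z1: Z = R = 44.7 Ω
  Z2: Z = 1/(jωC) = -j/(ω·C) = 0 - j2.897 Ω
  Z3: Z = R = 32.1 Ω
Step 3 — With the output port shorted to ground, the output series arm Z2 runs from the junction to ground; the shunt arm Z3 also runs from the junction to ground. They appear in parallel: Z3 || Z2 = 0.2593 - j2.873 Ω.
Step 4 — Series with input arm Z1: Z_in = Z1 + (Z3 || Z2) = 44.96 - j2.873 Ω = 45.05∠-3.7° Ω.

Z = 44.96 - j2.873 Ω = 45.05∠-3.7° Ω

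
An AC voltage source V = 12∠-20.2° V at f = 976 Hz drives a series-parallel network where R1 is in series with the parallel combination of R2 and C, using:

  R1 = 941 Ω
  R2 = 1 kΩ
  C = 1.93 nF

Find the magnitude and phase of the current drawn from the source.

Step 1 — Angular frequency: ω = 2π·f = 2π·976 = 6132 rad/s.
Step 2 — Component impedances:
  R1: Z = R = 941 Ω
  R2: Z = R = 1000 Ω
  C: Z = 1/(jωC) = -j/(ω·C) = 0 - j8.449e+04 Ω
Step 3 — Parallel branch: R2 || C = 1/(1/R2 + 1/C) = 999.9 - j11.83 Ω.
Step 4 — Series with R1: Z_total = R1 + (R2 || C) = 1941 - j11.83 Ω = 1941∠-0.3° Ω.
Step 5 — Source phasor: V = 12∠-20.2° V = 11.26 - j4.144 V.
Step 6 — Ohm's law: I = V / Z_total = (11.26 - j4.144) / (1941 - j11.83) = 0.005815 - j0.002099 A.
Step 7 — Convert to polar: |I| = 0.006183 A, ∠I = -19.9°.

I = 0.006183∠-19.9° A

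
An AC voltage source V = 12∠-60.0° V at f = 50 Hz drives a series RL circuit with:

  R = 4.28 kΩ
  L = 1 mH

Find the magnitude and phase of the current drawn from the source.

Step 1 — Angular frequency: ω = 2π·f = 2π·50 = 314.2 rad/s.
Step 2 — Component impedances:
  R: Z = R = 4280 Ω
  L: Z = jωL = j·314.2·0.001 = 0 + j0.3142 Ω
Step 3 — Series combination: Z_total = R + L = 4280 + j0.3142 Ω = 4280∠0.0° Ω.
Step 4 — Source phasor: V = 12∠-60.0° V = 6 - j10.39 V.
Step 5 — Ohm's law: I = V / Z_total = (6 - j10.39) / (4280 + j0.3142) = 0.001402 - j0.002428 A.
Step 6 — Convert to polar: |I| = 0.002804 A, ∠I = -60.0°.

I = 0.002804∠-60.0° A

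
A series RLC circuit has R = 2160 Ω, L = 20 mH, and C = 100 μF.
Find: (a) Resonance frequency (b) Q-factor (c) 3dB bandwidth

Step 1 — Resonance condition Im(Z)=0 gives ω₀ = 1/√(LC).
Step 2 — ω₀ = 1/√(0.02·0.0001) = 707.1 rad/s.
Step 3 — f₀ = ω₀/(2π) = 112.5 Hz.
Step 4 — Series Q: Q = ω₀L/R = 707.1·0.02/2160 = 0.006547.
Step 5 — 3dB bandwidth: Δω = ω₀/Q = 1.08e+05 rad/s; BW = Δω/(2π) = 1.719e+04 Hz.

(a) f₀ = 112.5 Hz  (b) Q = 0.006547  (c) BW = 1.719e+04 Hz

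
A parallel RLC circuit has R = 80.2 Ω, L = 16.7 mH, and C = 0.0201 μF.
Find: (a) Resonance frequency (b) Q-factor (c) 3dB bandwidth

Step 1 — Resonance: ω₀ = 1/√(LC) = 1/√(0.0167·2.01e-08) = 5.458e+04 rad/s.
Step 2 — f₀ = ω₀/(2π) = 8687 Hz.
Step 3 — Parallel Q: Q = R/(ω₀L) = 80.2/(5.458e+04·0.0167) = 0.08799.
Step 4 — Bandwidth: Δω = ω₀/Q = 6.203e+05 rad/s; BW = Δω/(2π) = 9.873e+04 Hz.

(a) f₀ = 8687 Hz  (b) Q = 0.08799  (c) BW = 9.873e+04 Hz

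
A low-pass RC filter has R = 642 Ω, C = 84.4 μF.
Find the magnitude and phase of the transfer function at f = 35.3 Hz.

Step 1 — Angular frequency: ω = 2π·35.3 = 221.8 rad/s.
Step 2 — Transfer function: H(jω) = 1/(1 + jωRC).
Step 3 — Denominator: 1 + jωRC = 1 + j·221.8·642·8.44e-05 = 1 + j12.02.
Step 4 — H = 0.006876 - j0.08264.
Step 5 — Magnitude: |H| = 0.08292 (-21.6 dB); phase: φ = -85.2°.

|H| = 0.08292 (-21.6 dB), φ = -85.2°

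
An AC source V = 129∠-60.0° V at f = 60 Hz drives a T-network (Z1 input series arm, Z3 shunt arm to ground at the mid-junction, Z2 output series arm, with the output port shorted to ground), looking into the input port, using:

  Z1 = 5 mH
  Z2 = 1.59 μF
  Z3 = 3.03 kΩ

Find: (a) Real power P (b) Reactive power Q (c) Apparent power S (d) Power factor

Step 1 — Angular frequency: ω = 2π·f = 2π·60 = 377 rad/s.
Step 2 — Component impedances:
  Z1: Z = jωL = j·377·0.005 = 0 + j1.885 Ω
  Z2: Z = 1/(jωC) = -j/(ω·C) = 0 - j1668 Ω
  Z3: Z = R = 3030 Ω
Step 3 — With the output port shorted to ground, the output series arm Z2 runs from the junction to ground; the shunt arm Z3 also runs from the junction to ground. They appear in parallel: Z3 || Z2 = 704.9 - j1280 Ω.
Step 4 — Series with input arm Z1: Z_in = Z1 + (Z3 || Z2) = 704.9 - j1278 Ω = 1460∠-61.1° Ω.
Step 5 — Source phasor: V = 129∠-60.0° V = 64.5 - j111.7 V.
Step 6 — Current: I = V / Z = 0.08835 + j0.001739 A = 0.08837∠1.1° A.
Step 7 — Complex power: S = V·I* = 5.505 - j9.983 VA.
Step 8 — Real power: P = Re(S) = 5.505 W.
Step 9 — Reactive power: Q = Im(S) = -9.983 VAR.
Step 10 — Apparent power: |S| = 11.4 VA.
Step 11 — Power factor: PF = P/|S| = 0.4829 (leading).

(a) P = 5.505 W  (b) Q = -9.983 VAR  (c) S = 11.4 VA  (d) PF = 0.4829 (leading)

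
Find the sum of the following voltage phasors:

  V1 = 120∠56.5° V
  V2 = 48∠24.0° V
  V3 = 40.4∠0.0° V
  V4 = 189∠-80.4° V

Step 1 — Convert each phasor to rectangular form:
  V1 = 120·(cos(56.5°) + j·sin(56.5°)) = 66.23 + j100.1 V
  V2 = 48·(cos(24.0°) + j·sin(24.0°)) = 43.85 + j19.52 V
  V3 = 40.4·(cos(0.0°) + j·sin(0.0°)) = 40.4 V
  V4 = 189·(cos(-80.4°) + j·sin(-80.4°)) = 31.52 - j186.4 V
Step 2 — Sum components: V_total = 182 - j66.76 V.
Step 3 — Convert to polar: |V_total| = 193.9 V, ∠V_total = -20.1°.

V_total = 193.9∠-20.1° V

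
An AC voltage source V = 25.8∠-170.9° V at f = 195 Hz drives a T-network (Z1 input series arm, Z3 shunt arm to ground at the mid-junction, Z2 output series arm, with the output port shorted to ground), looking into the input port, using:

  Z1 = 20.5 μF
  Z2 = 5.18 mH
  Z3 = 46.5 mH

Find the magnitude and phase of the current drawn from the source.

Step 1 — Angular frequency: ω = 2π·f = 2π·195 = 1225 rad/s.
Step 2 — Component impedances:
  Z1: Z = 1/(jωC) = -j/(ω·C) = 0 - j39.81 Ω
  Z2: Z = jωL = j·1225·0.00518 = 0 + j6.347 Ω
  Z3: Z = jωL = j·1225·0.0465 = 0 + j56.97 Ω
Step 3 — With the output port shorted to ground, the output series arm Z2 runs from the junction to ground; the shunt arm Z3 also runs from the junction to ground. They appear in parallel: Z3 || Z2 = 0 + j5.711 Ω.
Step 4 — Series with input arm Z1: Z_in = Z1 + (Z3 || Z2) = 0 - j34.1 Ω = 34.1∠-90.0° Ω.
Step 5 — Source phasor: V = 25.8∠-170.9° V = -25.48 - j4.08 V.
Step 6 — Ohm's law: I = V / Z_total = (-25.48 - j4.08) / (0 - j34.1) = 0.1197 - j0.747 A.
Step 7 — Convert to polar: |I| = 0.7565 A, ∠I = -80.9°.

I = 0.7565∠-80.9° A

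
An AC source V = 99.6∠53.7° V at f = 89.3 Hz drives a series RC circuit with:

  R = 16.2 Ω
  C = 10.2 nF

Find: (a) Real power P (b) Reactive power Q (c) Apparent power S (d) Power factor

Step 1 — Angular frequency: ω = 2π·f = 2π·89.3 = 561.1 rad/s.
Step 2 — Component impedances:
  R: Z = R = 16.2 Ω
  C: Z = 1/(jωC) = -j/(ω·C) = 0 - j1.747e+05 Ω
Step 3 — Series combination: Z_total = R + C = 16.2 - j1.747e+05 Ω = 1.747e+05∠-90.0° Ω.
Step 4 — Source phasor: V = 99.6∠53.7° V = 58.96 + j80.27 V.
Step 5 — Current: I = V / Z = -0.0004594 + j0.0003375 A = 0.00057∠143.7° A.
Step 6 — Complex power: S = V·I* = 5.264e-06 - j0.05677 VA.
Step 7 — Real power: P = Re(S) = 5.264e-06 W.
Step 8 — Reactive power: Q = Im(S) = -0.05677 VAR.
Step 9 — Apparent power: |S| = 0.05677 VA.
Step 10 — Power factor: PF = P/|S| = 9.271e-05 (leading).

(a) P = 5.264e-06 W  (b) Q = -0.05677 VAR  (c) S = 0.05677 VA  (d) PF = 9.271e-05 (leading)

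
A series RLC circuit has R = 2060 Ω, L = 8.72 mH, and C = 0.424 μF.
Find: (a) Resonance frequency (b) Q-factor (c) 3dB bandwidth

Step 1 — Resonance condition Im(Z)=0 gives ω₀ = 1/√(LC).
Step 2 — ω₀ = 1/√(0.00872·4.24e-07) = 1.645e+04 rad/s.
Step 3 — f₀ = ω₀/(2π) = 2617 Hz.
Step 4 — Series Q: Q = ω₀L/R = 1.645e+04·0.00872/2060 = 0.06962.
Step 5 — 3dB bandwidth: Δω = ω₀/Q = 2.362e+05 rad/s; BW = Δω/(2π) = 3.76e+04 Hz.

(a) f₀ = 2617 Hz  (b) Q = 0.06962  (c) BW = 3.76e+04 Hz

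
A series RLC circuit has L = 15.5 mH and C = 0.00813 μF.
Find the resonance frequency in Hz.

Step 1 — Resonance condition Im(Z)=0 gives ω₀ = 1/√(LC).
Step 2 — ω₀ = 1/√(0.0155·8.13e-09) = 8.908e+04 rad/s.
Step 3 — f₀ = ω₀/(2π) = 1.418e+04 Hz.

f₀ = 1.418e+04 Hz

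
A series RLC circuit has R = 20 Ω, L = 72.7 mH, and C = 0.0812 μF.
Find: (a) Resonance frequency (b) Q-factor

Step 1 — Resonance condition Im(Z)=0 gives ω₀ = 1/√(LC).
Step 2 — ω₀ = 1/√(0.0727·8.12e-08) = 1.302e+04 rad/s.
Step 3 — f₀ = ω₀/(2π) = 2071 Hz.
Step 4 — Series Q: Q = ω₀L/R = 1.302e+04·0.0727/20 = 47.31.

(a) f₀ = 2071 Hz  (b) Q = 47.31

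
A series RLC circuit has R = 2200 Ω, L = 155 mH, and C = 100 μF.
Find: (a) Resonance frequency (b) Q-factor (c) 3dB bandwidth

Step 1 — Resonance condition Im(Z)=0 gives ω₀ = 1/√(LC).
Step 2 — ω₀ = 1/√(0.155·0.0001) = 254 rad/s.
Step 3 — f₀ = ω₀/(2π) = 40.43 Hz.
Step 4 — Series Q: Q = ω₀L/R = 254·0.155/2200 = 0.0179.
Step 5 — 3dB bandwidth: Δω = ω₀/Q = 1.419e+04 rad/s; BW = Δω/(2π) = 2259 Hz.

(a) f₀ = 40.43 Hz  (b) Q = 0.0179  (c) BW = 2259 Hz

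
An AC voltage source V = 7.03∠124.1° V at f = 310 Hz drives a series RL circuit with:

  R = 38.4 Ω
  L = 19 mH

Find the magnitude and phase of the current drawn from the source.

Step 1 — Angular frequency: ω = 2π·f = 2π·310 = 1948 rad/s.
Step 2 — Component impedances:
  R: Z = R = 38.4 Ω
  L: Z = jωL = j·1948·0.019 = 0 + j37.01 Ω
Step 3 — Series combination: Z_total = R + L = 38.4 + j37.01 Ω = 53.33∠43.9° Ω.
Step 4 — Source phasor: V = 7.03∠124.1° V = -3.941 + j5.821 V.
Step 5 — Ohm's law: I = V / Z_total = (-3.941 + j5.821) / (38.4 + j37.01) = 0.02253 + j0.1299 A.
Step 6 — Convert to polar: |I| = 0.1318 A, ∠I = 80.2°.

I = 0.1318∠80.2° A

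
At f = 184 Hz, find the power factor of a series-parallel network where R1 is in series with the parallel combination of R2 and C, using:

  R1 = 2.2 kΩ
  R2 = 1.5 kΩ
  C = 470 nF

Step 1 — Angular frequency: ω = 2π·f = 2π·184 = 1156 rad/s.
Step 2 — Component impedances:
  R1: Z = R = 2200 Ω
  R2: Z = R = 1500 Ω
  C: Z = 1/(jωC) = -j/(ω·C) = 0 - j1840 Ω
Step 3 — Parallel branch: R2 || C = 1/(1/R2 + 1/C) = 901.3 - j734.6 Ω.
Step 4 — Series with R1: Z_total = R1 + (R2 || C) = 3101 - j734.6 Ω = 3187∠-13.3° Ω.
Step 5 — Power factor: PF = cos(φ) = Re(Z)/|Z| = 3101.3/3187.1 = 0.9731.
Step 6 — Type: Im(Z) = -734.6 ⇒ leading (phase φ = -13.3°).

PF = 0.9731 (leading, φ = -13.3°)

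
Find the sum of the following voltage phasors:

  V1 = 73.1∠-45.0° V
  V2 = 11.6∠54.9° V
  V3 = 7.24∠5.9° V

Step 1 — Convert each phasor to rectangular form:
  V1 = 73.1·(cos(-45.0°) + j·sin(-45.0°)) = 51.69 - j51.69 V
  V2 = 11.6·(cos(54.9°) + j·sin(54.9°)) = 6.67 + j9.491 V
  V3 = 7.24·(cos(5.9°) + j·sin(5.9°)) = 7.202 + j0.7442 V
Step 2 — Sum components: V_total = 65.56 - j41.45 V.
Step 3 — Convert to polar: |V_total| = 77.57 V, ∠V_total = -32.3°.

V_total = 77.57∠-32.3° V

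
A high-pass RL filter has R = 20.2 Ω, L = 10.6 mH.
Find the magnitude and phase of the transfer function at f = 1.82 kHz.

Step 1 — Angular frequency: ω = 2π·1820 = 1.144e+04 rad/s.
Step 2 — Transfer function: H(jω) = jωL/(R + jωL).
Step 3 — Numerator jωL = j·121.2; denominator R + jωL = 20.2 + j121.2.
Step 4 — H = 0.973 + j0.1621.
Step 5 — Magnitude: |H| = 0.9864 (-0.1 dB); phase: φ = 9.5°.

|H| = 0.9864 (-0.1 dB), φ = 9.5°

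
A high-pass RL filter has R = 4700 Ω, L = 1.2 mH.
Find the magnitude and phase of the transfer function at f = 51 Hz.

Step 1 — Angular frequency: ω = 2π·51 = 320.4 rad/s.
Step 2 — Transfer function: H(jω) = jωL/(R + jωL).
Step 3 — Numerator jωL = j·0.3845; denominator R + jωL = 4700 + j0.3845.
Step 4 — H = 6.694e-09 + j8.182e-05.
Step 5 — Magnitude: |H| = 8.182e-05 (-81.7 dB); phase: φ = 90.0°.

|H| = 8.182e-05 (-81.7 dB), φ = 90.0°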